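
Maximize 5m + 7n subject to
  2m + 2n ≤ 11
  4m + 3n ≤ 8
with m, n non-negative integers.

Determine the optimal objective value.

(m,n)=(0,2) is feasible, giving 14.
(m,n)=(1,1) is feasible, giving 12.
(m,n)=(0,1) is feasible, giving 7.
No feasible integer point exceeds 14.

14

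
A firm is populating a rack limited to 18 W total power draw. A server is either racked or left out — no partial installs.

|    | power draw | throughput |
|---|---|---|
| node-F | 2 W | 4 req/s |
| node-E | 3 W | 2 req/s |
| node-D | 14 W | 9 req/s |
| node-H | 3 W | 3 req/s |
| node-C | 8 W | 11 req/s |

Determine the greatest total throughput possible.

Allowing fractional choices, the relaxed optimum would be about 21.3, but servers are indivisible.
node-F + node-E + node-C: power draw 2 + 3 + 8 = 13 ≤ 18, throughput 4 + 2 + 11 = 17.
node-F + node-H + node-C: power draw 2 + 3 + 8 = 13 ≤ 18, throughput 4 + 3 + 11 = 18.
node-F + node-E + node-H + node-C: power draw 2 + 3 + 3 + 8 = 16 ≤ 18, throughput 4 + 2 + 3 + 11 = 20.
Best is node-F, node-E, node-H, and node-C with total throughput 20.

20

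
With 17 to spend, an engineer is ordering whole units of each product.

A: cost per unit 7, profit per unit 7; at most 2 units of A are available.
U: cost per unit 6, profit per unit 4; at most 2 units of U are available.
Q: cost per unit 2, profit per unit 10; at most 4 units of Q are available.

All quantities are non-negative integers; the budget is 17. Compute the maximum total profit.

47

Take 1×A and 4×Q: cost 15 ≤ 17, profit 1·7 + 4·10 = 47.
Q has the best ratio (10/2) and is taken to its limit of 4; remaining capacity is filled optimally with the others.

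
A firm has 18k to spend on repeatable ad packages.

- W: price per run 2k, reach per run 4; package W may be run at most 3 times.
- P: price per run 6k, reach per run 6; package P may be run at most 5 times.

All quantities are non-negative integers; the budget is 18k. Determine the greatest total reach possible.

24

W has the best ratio (4/2); taking only W gives at most 3×4 = 12 (stopped by the supply cap of 3).
Mixing does better — 3×W and 2×P: price 18 ≤ 18, reach 3·4 + 2·6 = 24.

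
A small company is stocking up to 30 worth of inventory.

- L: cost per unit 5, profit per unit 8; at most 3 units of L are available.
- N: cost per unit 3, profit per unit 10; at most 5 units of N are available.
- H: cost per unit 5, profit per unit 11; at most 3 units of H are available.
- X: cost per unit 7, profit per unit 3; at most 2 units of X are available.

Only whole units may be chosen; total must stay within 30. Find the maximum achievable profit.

N has the best ratio (10/3); taking only N gives at most 5×10 = 50 (stopped by the supply cap of 5).
Mixing does better — 5×N and 3×H: cost 30 ≤ 30, profit 5·10 + 3·11 = 83.

83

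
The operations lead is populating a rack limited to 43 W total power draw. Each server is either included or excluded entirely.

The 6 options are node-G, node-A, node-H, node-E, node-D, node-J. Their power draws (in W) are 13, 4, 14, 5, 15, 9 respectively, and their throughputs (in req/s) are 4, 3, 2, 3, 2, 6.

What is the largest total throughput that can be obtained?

16

Take node-G, node-A, node-E, and node-J: power draw 13 + 4 + 5 + 9 = 31 ≤ 43, throughput 4 + 3 + 3 + 6 = 16.
No other feasible combination does better.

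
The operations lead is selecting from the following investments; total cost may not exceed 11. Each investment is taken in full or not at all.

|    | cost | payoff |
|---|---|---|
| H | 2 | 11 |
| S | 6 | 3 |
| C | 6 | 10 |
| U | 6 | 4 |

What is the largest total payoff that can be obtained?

H + C: cost 2 + 6 = 8 ≤ 11, payoff 11 + 10 = 21.
H + U: cost 2 + 6 = 8 ≤ 11, payoff 11 + 4 = 15.
Best is H and C with total payoff 21.

21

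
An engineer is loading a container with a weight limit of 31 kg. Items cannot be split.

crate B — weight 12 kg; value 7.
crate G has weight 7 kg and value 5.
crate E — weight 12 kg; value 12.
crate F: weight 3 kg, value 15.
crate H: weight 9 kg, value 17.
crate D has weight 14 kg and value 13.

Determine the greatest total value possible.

49

Take crate G, crate E, crate F, and crate H: weight 7 + 12 + 3 + 9 = 31 ≤ 31, value 5 + 12 + 15 + 17 = 49.
No other feasible combination does better.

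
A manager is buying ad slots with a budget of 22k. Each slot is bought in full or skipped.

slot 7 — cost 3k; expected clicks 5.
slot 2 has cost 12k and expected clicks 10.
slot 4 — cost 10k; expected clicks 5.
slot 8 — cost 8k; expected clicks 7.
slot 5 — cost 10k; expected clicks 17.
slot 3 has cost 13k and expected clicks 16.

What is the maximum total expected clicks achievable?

Allowing fractional choices, the relaxed optimum would be about 33.1, but ad slots are indivisible.
slot 7 + slot 8 + slot 5: cost 3 + 8 + 10 = 21 ≤ 22, expected clicks 5 + 7 + 17 = 29.
slot 2 + slot 5: cost 12 + 10 = 22 ≤ 22, expected clicks 10 + 17 = 27.
Best is slot 7, slot 8, and slot 5 with total expected clicks 29.

29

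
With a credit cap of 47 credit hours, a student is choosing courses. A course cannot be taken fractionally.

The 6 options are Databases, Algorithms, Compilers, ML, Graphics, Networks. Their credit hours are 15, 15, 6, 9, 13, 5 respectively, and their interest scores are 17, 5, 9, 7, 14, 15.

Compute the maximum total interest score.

Take Databases, Compilers, Graphics, and Networks: credit hours 15 + 6 + 13 + 5 = 39 ≤ 47, interest score 17 + 9 + 14 + 15 = 55.
No other feasible combination does better.

55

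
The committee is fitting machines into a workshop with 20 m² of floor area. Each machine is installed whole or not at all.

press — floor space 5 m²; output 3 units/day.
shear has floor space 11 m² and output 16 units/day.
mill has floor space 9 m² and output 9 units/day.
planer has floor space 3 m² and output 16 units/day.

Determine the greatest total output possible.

35

This is a 0-1 knapsack instance.
shear + planer: floor space 11 + 3 = 14 ≤ 20, output 16 + 16 = 32.
press + shear + planer: floor space 5 + 11 + 3 = 19 ≤ 20, output 3 + 16 + 16 = 35.
Best is press, shear, and planer with total output 35.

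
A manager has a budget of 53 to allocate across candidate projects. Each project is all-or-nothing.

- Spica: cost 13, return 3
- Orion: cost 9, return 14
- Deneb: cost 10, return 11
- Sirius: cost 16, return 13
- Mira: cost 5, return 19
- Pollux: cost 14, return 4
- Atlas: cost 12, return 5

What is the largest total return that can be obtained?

62

Allowing fractional choices, the relaxed optimum would be about 62.3, but projects are indivisible.
Orion + Deneb + Sirius + Mira: cost 9 + 10 + 16 + 5 = 40 ≤ 53, return 14 + 11 + 13 + 19 = 57.
Spica + Orion + Deneb + Sirius + Mira: cost 13 + 9 + 10 + 16 + 5 = 53 ≤ 53, return 3 + 14 + 11 + 13 + 19 = 60.
Orion + Deneb + Sirius + Mira + Atlas: cost 9 + 10 + 16 + 5 + 12 = 52 ≤ 53, return 14 + 11 + 13 + 19 + 5 = 62.
Best is Orion, Deneb, Sirius, Mira, and Atlas with total return 62.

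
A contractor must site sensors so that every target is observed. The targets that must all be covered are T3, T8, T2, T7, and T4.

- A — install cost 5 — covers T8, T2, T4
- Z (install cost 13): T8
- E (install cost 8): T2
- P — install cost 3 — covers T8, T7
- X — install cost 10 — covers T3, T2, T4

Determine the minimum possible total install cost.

This is an integer covering problem.
Choose P and X: together they cover T3, T8, T2, T7, T4 — every target.
Total install cost: 3 + 10 = 13.

13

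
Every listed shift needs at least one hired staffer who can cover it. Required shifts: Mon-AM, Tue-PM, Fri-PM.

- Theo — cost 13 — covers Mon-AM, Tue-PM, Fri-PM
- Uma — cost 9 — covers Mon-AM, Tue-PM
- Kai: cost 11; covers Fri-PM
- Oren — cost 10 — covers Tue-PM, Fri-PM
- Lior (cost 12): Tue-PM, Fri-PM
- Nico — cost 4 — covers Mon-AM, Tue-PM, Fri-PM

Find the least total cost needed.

4

Nico alone covers Mon-AM, Tue-PM, Fri-PM — every shift.
Total cost: 4.
No cover costs less than 4.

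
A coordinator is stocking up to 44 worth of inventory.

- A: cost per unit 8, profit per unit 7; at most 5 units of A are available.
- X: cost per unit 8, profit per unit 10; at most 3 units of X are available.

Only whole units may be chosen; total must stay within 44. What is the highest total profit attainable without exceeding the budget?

2×A and 3×X: cost 40 ≤ 44, profit 2·7 + 3·10 = 44.
3×A and 2×X: cost 40 ≤ 44, profit 3·7 + 2·10 = 41.
Best is 44.

44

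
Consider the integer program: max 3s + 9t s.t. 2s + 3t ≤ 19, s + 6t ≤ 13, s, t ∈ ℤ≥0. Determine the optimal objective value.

Relaxing integrality, the LP optimum is 32.00 at (s,t) = (8.33, 0.778), which is not an integer point.
(s,t)=(7,1) is feasible, giving 30.
(s,t)=(9,0) is feasible, giving 27.
(s,t)=(6,1) is feasible, giving 27.
No feasible integer point exceeds 30.

30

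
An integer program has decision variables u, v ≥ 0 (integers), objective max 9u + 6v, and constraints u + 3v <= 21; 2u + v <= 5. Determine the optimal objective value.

(u,v)=(0,5): 1·0+3·5=15≤21, 2·0+1·5=5≤5, objective 30.
(u,v)=(0,4): 1·0+3·4=12≤21, 2·0+1·4=4≤5, objective 24.
The best lattice point is (0,5), giving 30.

30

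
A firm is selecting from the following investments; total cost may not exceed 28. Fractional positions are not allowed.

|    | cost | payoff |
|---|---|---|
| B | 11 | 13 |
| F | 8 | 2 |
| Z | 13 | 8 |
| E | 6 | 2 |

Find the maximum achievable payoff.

21

B + F + E: cost 11 + 8 + 6 = 25 ≤ 28, payoff 13 + 2 + 2 = 17.
B + Z: cost 11 + 13 = 24 ≤ 28, payoff 13 + 8 = 21.
B + E: cost 11 + 6 = 17 ≤ 28, payoff 13 + 2 = 15.
Best is B and Z with total payoff 21.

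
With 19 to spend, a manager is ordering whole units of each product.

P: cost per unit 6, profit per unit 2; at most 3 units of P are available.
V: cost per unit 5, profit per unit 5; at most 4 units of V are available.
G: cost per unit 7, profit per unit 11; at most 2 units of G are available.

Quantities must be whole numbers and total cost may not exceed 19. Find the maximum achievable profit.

27

Take 1×V and 2×G: cost 19 ≤ 19, profit 1·5 + 2·11 = 27.
G has the best ratio (11/7) and is taken to its limit of 2; remaining capacity is filled optimally with the others.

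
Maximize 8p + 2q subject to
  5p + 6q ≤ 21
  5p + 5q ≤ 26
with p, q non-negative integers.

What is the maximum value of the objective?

32

(p,q)=(4,0) is feasible, giving 32.
(p,q)=(3,1) is feasible, giving 26.
(p,q)=(3,0) is feasible, giving 24.
No feasible integer point exceeds 32.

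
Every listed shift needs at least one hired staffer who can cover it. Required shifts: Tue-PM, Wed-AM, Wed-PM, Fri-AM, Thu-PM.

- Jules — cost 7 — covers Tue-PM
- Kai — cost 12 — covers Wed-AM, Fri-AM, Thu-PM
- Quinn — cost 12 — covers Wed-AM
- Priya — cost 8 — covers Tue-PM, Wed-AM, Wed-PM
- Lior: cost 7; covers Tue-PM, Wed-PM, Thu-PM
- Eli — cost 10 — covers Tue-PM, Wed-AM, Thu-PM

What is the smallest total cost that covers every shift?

19

This is a weighted set-cover instance.
Choose Kai and Lior: together they cover Tue-PM, Wed-AM, Wed-PM, Fri-AM, Thu-PM — every shift.
Total cost: 12 + 7 = 19.
No cover costs less than 19.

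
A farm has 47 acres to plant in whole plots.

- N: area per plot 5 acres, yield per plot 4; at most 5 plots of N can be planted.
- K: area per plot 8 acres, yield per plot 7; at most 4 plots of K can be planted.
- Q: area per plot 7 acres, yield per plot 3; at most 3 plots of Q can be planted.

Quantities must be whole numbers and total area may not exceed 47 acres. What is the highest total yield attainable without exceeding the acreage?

3×N and 4×K: area 47 ≤ 47, yield 3·4 + 4·7 = 40.
4×N and 3×K: area 44 ≤ 47, yield 4·4 + 3·7 = 37.
Best is 40.

40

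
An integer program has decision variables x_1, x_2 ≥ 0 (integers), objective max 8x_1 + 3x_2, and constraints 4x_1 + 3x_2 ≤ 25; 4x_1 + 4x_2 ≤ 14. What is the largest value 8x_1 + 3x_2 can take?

The continuous relaxation peaks at (3.5, 0) with value 28.00; rounding to a feasible lattice point costs some objective.
(x_1,x_2)=(3,0): 4·3+3·0=12≤25, 4·3+4·0=12≤14, objective 24.
(x_1,x_2)=(2,1): 4·2+3·1=11≤25, 4·2+4·1=12≤14, objective 19.
(x_1,x_2)=(2,0): 4·2+3·0=8≤25, 4·2+4·0=8≤14, objective 16.
Maximum is 24 at (x_1,x_2)=(3,0).

24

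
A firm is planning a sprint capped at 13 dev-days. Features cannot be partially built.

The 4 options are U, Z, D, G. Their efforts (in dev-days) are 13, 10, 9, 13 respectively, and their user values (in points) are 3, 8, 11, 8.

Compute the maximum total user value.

11

This is an integer program with binary decision variables.
G: effort 13 ≤ 13, user value 8.
D: effort 9 ≤ 13, user value 11.
Z: effort 10 ≤ 13, user value 8.
Best is D with total user value 11.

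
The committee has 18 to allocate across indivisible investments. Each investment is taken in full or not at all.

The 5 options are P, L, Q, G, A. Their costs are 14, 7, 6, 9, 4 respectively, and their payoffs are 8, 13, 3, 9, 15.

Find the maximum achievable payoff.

L + A: cost 7 + 4 = 11 ≤ 18, payoff 13 + 15 = 28.
G + A: cost 9 + 4 = 13 ≤ 18, payoff 9 + 15 = 24.
L + Q + A: cost 7 + 6 + 4 = 17 ≤ 18, payoff 13 + 3 + 15 = 31.
Best is L, Q, and A with total payoff 31.

31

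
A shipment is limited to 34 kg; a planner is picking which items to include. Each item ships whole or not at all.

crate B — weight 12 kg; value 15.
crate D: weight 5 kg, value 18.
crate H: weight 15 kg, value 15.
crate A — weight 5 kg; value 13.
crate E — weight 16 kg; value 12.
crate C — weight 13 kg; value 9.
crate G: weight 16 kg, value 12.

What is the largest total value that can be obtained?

48

This is an integer program with binary decision variables.
Allowing fractional choices, the relaxed optimum would be about 58.0, but items are indivisible.
crate B + crate D + crate H: weight 12 + 5 + 15 = 32 ≤ 34, value 15 + 18 + 15 = 48.
crate B + crate D + crate A: weight 12 + 5 + 5 = 22 ≤ 34, value 15 + 18 + 13 = 46.
Best is crate B, crate D, and crate H with total value 48.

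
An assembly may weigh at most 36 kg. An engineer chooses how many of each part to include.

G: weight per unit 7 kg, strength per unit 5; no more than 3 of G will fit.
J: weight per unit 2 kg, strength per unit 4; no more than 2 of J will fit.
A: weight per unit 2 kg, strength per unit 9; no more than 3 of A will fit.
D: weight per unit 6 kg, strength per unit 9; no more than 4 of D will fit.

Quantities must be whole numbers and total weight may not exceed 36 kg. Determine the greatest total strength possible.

71

Take 2×J, 3×A, and 4×D: weight 34 ≤ 36, strength 2·4 + 3·9 + 4·9 = 71.
A has the best ratio (9/2) and is taken to its limit of 3; remaining capacity is filled optimally with the others.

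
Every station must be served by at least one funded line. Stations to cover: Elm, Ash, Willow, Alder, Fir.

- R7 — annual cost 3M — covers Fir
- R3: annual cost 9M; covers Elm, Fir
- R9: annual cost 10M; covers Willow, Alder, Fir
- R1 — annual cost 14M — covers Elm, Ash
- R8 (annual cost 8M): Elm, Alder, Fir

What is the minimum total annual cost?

24

The greedy cost-per-new-station heuristic would pick R8, R9, and R1 for 32, but a cheaper cover exists.
Choose R9 and R1: together they cover Elm, Ash, Willow, Alder, Fir — every station.
Total annual cost: 10 + 14 = 24.
No cover costs less than 24.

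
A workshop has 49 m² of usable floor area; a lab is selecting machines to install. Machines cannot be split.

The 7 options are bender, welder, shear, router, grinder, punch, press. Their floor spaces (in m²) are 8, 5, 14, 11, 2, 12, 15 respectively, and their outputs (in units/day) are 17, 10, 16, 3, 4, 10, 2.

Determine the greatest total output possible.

57

bender + welder + shear + grinder + punch: floor space 8 + 5 + 14 + 2 + 12 = 41 ≤ 49, output 17 + 10 + 16 + 4 + 10 = 57.
bender + welder + shear + router + grinder: floor space 8 + 5 + 14 + 11 + 2 = 40 ≤ 49, output 17 + 10 + 16 + 3 + 4 = 50.
bender + welder + shear + punch: floor space 8 + 5 + 14 + 12 = 39 ≤ 49, output 17 + 10 + 16 + 10 = 53.
Best is bender, welder, shear, grinder, and punch with total output 57.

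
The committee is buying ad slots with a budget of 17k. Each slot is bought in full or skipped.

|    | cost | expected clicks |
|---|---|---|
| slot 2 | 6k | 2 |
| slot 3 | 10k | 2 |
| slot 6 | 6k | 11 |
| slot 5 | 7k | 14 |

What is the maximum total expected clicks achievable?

This is a 0-1 knapsack instance.
slot 2 + slot 5: cost 6 + 7 = 13 ≤ 17, expected clicks 2 + 14 = 16.
slot 6 + slot 5: cost 6 + 7 = 13 ≤ 17, expected clicks 11 + 14 = 25.
Best is slot 6 and slot 5 with total expected clicks 25.

25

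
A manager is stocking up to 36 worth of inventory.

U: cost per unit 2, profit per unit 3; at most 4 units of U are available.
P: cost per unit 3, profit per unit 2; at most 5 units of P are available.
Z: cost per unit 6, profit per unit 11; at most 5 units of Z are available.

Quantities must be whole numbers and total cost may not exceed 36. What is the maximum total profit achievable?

Z has the best ratio (11/6); taking only Z gives at most 5×11 = 55 (stopped by the supply cap of 5).
Mixing does better — 3×U and 5×Z: cost 36 ≤ 36, profit 3·3 + 5·11 = 64.

64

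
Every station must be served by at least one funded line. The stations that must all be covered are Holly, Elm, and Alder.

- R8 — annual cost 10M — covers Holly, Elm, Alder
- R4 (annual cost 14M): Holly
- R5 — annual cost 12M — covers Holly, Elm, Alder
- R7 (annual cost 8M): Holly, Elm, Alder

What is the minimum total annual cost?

R7 alone covers Holly, Elm, Alder — every station.
Total annual cost: 8.
No cover costs less than 8.

8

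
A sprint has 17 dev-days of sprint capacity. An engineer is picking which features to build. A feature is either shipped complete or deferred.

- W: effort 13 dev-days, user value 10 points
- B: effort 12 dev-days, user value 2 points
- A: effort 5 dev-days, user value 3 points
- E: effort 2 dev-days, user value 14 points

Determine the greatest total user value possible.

24

This is a 0-1 knapsack instance.
B + E: effort 12 + 2 = 14 ≤ 17, user value 2 + 14 = 16.
W + E: effort 13 + 2 = 15 ≤ 17, user value 10 + 14 = 24.
A + E: effort 5 + 2 = 7 ≤ 17, user value 3 + 14 = 17.
Best is W and E with total user value 24.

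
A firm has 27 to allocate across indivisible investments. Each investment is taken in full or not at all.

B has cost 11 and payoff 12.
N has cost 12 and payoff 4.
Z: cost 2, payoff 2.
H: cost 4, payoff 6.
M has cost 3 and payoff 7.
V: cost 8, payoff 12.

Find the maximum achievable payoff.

Allowing fractional choices, the relaxed optimum would be about 38.0, but investments are indivisible.
B + H + M + V: cost 11 + 4 + 3 + 8 = 26 ≤ 27, payoff 12 + 6 + 7 + 12 = 37.
B + Z + M + V: cost 11 + 2 + 3 + 8 = 24 ≤ 27, payoff 12 + 2 + 7 + 12 = 33.
Best is B, H, M, and V with total payoff 37.

37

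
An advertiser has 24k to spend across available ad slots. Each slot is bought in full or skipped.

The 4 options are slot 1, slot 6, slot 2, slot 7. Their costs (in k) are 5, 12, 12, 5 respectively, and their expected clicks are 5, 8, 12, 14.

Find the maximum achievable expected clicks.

31

Allowing fractional choices, the relaxed optimum would be about 32.3, but ad slots are indivisible.
slot 1 + slot 2 + slot 7: cost 5 + 12 + 5 = 22 ≤ 24, expected clicks 5 + 12 + 14 = 31.
slot 1 + slot 6 + slot 7: cost 5 + 12 + 5 = 22 ≤ 24, expected clicks 5 + 8 + 14 = 27.
slot 2 + slot 7: cost 12 + 5 = 17 ≤ 24, expected clicks 12 + 14 = 26.
Best is slot 1, slot 2, and slot 7 with total expected clicks 31.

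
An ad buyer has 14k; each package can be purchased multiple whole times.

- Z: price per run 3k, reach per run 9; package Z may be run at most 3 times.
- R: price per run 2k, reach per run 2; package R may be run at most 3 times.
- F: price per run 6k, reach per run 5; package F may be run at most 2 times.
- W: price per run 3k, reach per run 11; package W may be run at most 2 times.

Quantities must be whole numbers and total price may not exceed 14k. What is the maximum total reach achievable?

42

Take 2×Z, 1×R, and 2×W: price 14 ≤ 14, reach 2·9 + 1·2 + 2·11 = 42.
W has the best ratio (11/3) and is taken to its limit of 2; remaining capacity is filled optimally with the others.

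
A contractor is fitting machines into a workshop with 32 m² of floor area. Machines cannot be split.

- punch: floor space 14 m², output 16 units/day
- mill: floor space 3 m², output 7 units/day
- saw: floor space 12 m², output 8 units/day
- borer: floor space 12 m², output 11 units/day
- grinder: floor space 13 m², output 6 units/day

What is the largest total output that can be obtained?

34

punch + mill + borer: floor space 14 + 3 + 12 = 29 ≤ 32, output 16 + 7 + 11 = 34.
punch + mill + saw: floor space 14 + 3 + 12 = 29 ≤ 32, output 16 + 7 + 8 = 31.
Best is punch, mill, and borer with total output 34.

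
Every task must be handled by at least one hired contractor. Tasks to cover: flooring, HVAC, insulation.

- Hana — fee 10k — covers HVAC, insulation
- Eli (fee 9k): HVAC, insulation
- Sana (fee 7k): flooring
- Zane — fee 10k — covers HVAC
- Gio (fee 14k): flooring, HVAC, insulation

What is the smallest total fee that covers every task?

14

The greedy cost-per-new-task heuristic would pick Eli and Sana for 16, but a cheaper cover exists.
Gio alone covers flooring, HVAC, insulation — every task.
Total fee: 14.
No cover costs less than 14.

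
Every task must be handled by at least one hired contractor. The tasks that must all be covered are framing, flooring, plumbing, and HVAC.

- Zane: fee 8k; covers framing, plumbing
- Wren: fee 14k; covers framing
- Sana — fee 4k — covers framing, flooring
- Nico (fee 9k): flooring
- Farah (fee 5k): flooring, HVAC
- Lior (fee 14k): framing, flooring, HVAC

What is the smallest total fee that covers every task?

13

The greedy cost-per-new-task heuristic would pick Sana, Farah, and Zane for 17, but a cheaper cover exists.
Choose Zane and Farah: together they cover framing, flooring, plumbing, HVAC — every task.
Total fee: 8 + 5 = 13.
No cover costs less than 13.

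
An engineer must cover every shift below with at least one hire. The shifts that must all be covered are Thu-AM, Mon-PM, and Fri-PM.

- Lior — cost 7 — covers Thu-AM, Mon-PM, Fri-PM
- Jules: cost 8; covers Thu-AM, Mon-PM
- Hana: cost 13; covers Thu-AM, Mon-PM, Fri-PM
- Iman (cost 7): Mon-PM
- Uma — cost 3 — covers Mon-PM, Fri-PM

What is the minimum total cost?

This is a weighted set-cover instance.
The greedy cost-per-new-shift heuristic would pick Uma and Lior for 10, but a cheaper cover exists.
Lior alone covers Thu-AM, Mon-PM, Fri-PM — every shift.
Total cost: 7.
No cover costs less than 7.

7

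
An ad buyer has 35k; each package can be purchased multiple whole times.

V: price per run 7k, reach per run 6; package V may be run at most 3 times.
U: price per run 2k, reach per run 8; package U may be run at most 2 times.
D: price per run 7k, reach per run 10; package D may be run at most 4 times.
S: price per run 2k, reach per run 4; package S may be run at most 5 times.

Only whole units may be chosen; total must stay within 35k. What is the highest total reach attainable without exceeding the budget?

66

Take 2×U, 3×D, and 5×S: price 35 ≤ 35, reach 2·8 + 3·10 + 5·4 = 66.
U has the best ratio (8/2) and is taken to its limit of 2; remaining capacity is filled optimally with the others.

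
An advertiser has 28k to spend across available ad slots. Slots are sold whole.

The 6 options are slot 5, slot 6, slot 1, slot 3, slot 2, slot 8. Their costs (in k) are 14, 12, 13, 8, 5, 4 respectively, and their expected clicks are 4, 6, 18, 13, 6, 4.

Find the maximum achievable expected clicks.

This is a 0-1 knapsack instance.
Allowing fractional choices, the relaxed optimum would be about 39.0, but ad slots are indivisible.
slot 1 + slot 3 + slot 2: cost 13 + 8 + 5 = 26 ≤ 28, expected clicks 18 + 13 + 6 = 37.
slot 1 + slot 3 + slot 8: cost 13 + 8 + 4 = 25 ≤ 28, expected clicks 18 + 13 + 4 = 35.
Best is slot 1, slot 3, and slot 2 with total expected clicks 37.

37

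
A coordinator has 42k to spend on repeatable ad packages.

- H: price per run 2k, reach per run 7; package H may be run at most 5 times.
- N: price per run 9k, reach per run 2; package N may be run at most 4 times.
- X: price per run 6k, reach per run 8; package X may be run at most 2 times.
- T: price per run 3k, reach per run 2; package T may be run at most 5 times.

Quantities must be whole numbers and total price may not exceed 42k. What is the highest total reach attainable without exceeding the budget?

61

This is a bounded integer knapsack.
H has the best ratio (7/2); taking only H gives at most 5×7 = 35 (stopped by the supply cap of 5).
Mixing does better — 5×H, 2×X, and 5×T: price 37 ≤ 42, reach 5·7 + 2·8 + 5·2 = 61.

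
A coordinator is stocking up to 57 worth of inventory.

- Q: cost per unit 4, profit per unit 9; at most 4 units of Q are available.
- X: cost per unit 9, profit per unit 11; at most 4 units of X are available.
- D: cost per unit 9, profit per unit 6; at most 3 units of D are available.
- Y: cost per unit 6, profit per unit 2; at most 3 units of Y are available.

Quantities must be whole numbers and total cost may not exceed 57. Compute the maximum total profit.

80

This is a bounded integer knapsack.
Take 4×Q and 4×X: cost 52 ≤ 57, profit 4·9 + 4·11 = 80.
Q has the best ratio (9/4) and is taken to its limit of 4; remaining capacity is filled optimally with the others.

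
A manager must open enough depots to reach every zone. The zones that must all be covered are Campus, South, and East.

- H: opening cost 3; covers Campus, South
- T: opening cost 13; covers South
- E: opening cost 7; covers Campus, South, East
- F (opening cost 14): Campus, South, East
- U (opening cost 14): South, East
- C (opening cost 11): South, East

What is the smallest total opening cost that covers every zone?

The greedy cost-per-new-zone heuristic would pick H and E for 10, but a cheaper cover exists.
E alone covers Campus, South, East — every zone.
Total opening cost: 7.
No cover costs less than 7.

7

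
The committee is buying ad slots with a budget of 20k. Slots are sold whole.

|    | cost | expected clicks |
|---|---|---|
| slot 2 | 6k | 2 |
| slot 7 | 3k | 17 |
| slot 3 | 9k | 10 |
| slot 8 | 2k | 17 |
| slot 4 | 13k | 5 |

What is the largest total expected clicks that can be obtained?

46

Take slot 2, slot 7, slot 3, and slot 8: cost 6 + 3 + 9 + 2 = 20 ≤ 20, expected clicks 2 + 17 + 10 + 17 = 46.
No other feasible combination does better.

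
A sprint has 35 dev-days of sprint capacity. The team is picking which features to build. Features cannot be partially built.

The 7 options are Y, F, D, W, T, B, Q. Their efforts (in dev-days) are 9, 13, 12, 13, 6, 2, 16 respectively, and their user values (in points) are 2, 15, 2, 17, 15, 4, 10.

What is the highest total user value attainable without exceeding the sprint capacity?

This is an integer program with binary decision variables.
Allowing fractional choices, the relaxed optimum would be about 51.6, but features are indivisible.
W + T + Q: effort 13 + 6 + 16 = 35 ≤ 35, user value 17 + 15 + 10 = 42.
F + W + T + B: effort 13 + 13 + 6 + 2 = 34 ≤ 35, user value 15 + 17 + 15 + 4 = 51.
F + W + T: effort 13 + 13 + 6 = 32 ≤ 35, user value 15 + 17 + 15 = 47.
Best is F, W, T, and B with total user value 51.

51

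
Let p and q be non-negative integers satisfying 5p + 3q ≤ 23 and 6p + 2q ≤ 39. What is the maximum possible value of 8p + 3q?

Relaxing integrality, the LP optimum is 36.80 at (p,q) = (4.6, 0), which is not an integer point.
(p,q)=(4,1): 5·4+3·1=23≤23, 6·4+2·1=26≤39, objective 35.
(p,q)=(4,0): 5·4+3·0=20≤23, 6·4+2·0=24≤39, objective 32.
(p,q)=(3,2): 5·3+3·2=21≤23, 6·3+2·2=22≤39, objective 30.
Maximum is 35 at (p,q)=(4,1).

35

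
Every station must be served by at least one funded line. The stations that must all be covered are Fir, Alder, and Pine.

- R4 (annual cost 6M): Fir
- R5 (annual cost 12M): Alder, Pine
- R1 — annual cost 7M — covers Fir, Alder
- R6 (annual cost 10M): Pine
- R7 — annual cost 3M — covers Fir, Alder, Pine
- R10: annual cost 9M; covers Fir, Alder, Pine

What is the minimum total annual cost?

R7 alone covers Fir, Alder, Pine — every station.
Total annual cost: 3.
No cover costs less than 3.

3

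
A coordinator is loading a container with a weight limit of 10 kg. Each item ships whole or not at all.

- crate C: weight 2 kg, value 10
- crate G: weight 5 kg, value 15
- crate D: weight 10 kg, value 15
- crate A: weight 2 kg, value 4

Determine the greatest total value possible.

Treat it as a binary knapsack problem.
Allowing fractional choices, the relaxed optimum would be about 30.5, but items are indivisible.
crate C + crate G + crate A: weight 2 + 5 + 2 = 9 ≤ 10, value 10 + 15 + 4 = 29.
crate C + crate G: weight 2 + 5 = 7 ≤ 10, value 10 + 15 = 25.
crate G + crate A: weight 5 + 2 = 7 ≤ 10, value 15 + 4 = 19.
Best is crate C, crate G, and crate A with total value 29.

29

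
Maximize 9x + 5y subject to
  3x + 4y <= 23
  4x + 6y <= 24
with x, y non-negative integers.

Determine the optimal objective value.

54

(x,y)=(6,0): 3·6+4·0=18≤23, 4·6+6·0=24≤24, objective 54.
(x,y)=(5,0): 3·5+4·0=15≤23, 4·5+6·0=20≤24, objective 45.
Maximum is 54 at (x,y)=(6,0).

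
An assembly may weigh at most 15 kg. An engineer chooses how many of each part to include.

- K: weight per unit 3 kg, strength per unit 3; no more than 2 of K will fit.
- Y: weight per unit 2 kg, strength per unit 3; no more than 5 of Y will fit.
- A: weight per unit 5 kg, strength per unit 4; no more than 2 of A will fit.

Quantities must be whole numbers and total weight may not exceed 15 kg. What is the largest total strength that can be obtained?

Y has the best ratio (3/2); taking only Y gives at most 5×3 = 15 (stopped by the supply cap of 5).
Mixing does better — 5×Y and 1×A: weight 15 ≤ 15, strength 5·3 + 1·4 = 19.

19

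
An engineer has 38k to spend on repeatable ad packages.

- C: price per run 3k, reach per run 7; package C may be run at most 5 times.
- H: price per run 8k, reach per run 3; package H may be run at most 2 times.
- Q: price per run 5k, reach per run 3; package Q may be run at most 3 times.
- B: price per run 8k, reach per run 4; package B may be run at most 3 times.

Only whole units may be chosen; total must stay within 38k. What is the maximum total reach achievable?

48

C has the best ratio (7/3); taking only C gives at most 5×7 = 35 (stopped by the supply cap of 5).
Mixing does better — 5×C, 3×Q, and 1×B: price 38 ≤ 38, reach 5·7 + 3·3 + 1·4 = 48.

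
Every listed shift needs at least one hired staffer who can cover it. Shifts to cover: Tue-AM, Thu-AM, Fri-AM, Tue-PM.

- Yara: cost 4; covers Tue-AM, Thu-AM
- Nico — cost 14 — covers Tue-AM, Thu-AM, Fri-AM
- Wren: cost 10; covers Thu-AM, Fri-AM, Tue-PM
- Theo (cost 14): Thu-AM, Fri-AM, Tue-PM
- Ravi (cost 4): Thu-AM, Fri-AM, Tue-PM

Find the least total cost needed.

8

Choose Yara and Ravi: together they cover Tue-AM, Thu-AM, Fri-AM, Tue-PM — every shift.
Total cost: 4 + 4 = 8.
No cover costs less than 8.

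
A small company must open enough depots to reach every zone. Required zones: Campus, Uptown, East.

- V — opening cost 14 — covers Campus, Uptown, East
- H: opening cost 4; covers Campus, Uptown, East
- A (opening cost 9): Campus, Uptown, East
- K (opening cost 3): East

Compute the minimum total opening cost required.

H alone covers Campus, Uptown, East — every zone.
Total opening cost: 4.
No cover costs less than 4.

4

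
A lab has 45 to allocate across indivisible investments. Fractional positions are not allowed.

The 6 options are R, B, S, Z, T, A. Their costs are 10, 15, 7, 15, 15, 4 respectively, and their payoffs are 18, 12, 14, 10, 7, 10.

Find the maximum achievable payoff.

54

R + B + S + A: cost 10 + 15 + 7 + 4 = 36 ≤ 45, payoff 18 + 12 + 14 + 10 = 54.
R + S + Z + A: cost 10 + 7 + 15 + 4 = 36 ≤ 45, payoff 18 + 14 + 10 + 10 = 52.
Best is R, B, S, and A with total payoff 54.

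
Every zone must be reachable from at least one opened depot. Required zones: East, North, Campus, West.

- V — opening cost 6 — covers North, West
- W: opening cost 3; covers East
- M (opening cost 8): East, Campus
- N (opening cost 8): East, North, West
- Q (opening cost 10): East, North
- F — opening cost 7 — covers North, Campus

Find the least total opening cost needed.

14

The greedy cost-per-new-zone heuristic would pick N and F for 15, but a cheaper cover exists.
Choose V and M: together they cover East, North, Campus, West — every zone.
Total opening cost: 6 + 8 = 14.
No cover costs less than 14.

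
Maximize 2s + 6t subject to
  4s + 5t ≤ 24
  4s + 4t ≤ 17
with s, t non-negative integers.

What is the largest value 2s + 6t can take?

24

(s,t)=(0,4): 4·0+5·4=20≤24, 4·0+4·4=16≤17, objective 24.
(s,t)=(1,3): 4·1+5·3=19≤24, 4·1+4·3=16≤17, objective 20.
(s,t)=(0,3): 4·0+5·3=15≤24, 4·0+4·3=12≤17, objective 18.
Maximum is 24 at (s,t)=(0,4).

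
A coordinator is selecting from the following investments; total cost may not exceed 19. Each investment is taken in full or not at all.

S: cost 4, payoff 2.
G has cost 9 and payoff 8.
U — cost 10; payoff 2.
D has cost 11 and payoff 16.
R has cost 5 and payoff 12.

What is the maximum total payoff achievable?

28

Allowing fractional choices, the relaxed optimum would be about 30.7, but investments are indivisible.
S + G + R: cost 4 + 9 + 5 = 18 ≤ 19, payoff 2 + 8 + 12 = 22.
G + R: cost 9 + 5 = 14 ≤ 19, payoff 8 + 12 = 20.
D + R: cost 11 + 5 = 16 ≤ 19, payoff 16 + 12 = 28.
Best is D and R with total payoff 28.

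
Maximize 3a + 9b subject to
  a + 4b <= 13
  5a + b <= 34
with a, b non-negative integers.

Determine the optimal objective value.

33

The continuous relaxation peaks at (6.47, 1.63) with value 34.11; rounding to a feasible lattice point costs some objective.
(a,b)=(5,2): 1·5+4·2=13≤13, 5·5+1·2=27≤34, objective 33.
(a,b)=(4,2): 1·4+4·2=12≤13, 5·4+1·2=22≤34, objective 30.
Maximum is 33 at (a,b)=(5,2).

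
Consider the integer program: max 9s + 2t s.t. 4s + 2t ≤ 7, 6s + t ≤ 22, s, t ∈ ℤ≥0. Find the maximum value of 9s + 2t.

11

(s,t)=(1,1): 4·1+2·1=6≤7, 6·1+1·1=7≤22, objective 11.
(s,t)=(1,0): 4·1+2·0=4≤7, 6·1+1·0=6≤22, objective 9.
(s,t)=(0,2): 4·0+2·2=4≤7, 6·0+1·2=2≤22, objective 4.
(s,t)=(0,1): 4·0+2·1=2≤7, 6·0+1·1=1≤22, objective 2.
No feasible integer point exceeds 11.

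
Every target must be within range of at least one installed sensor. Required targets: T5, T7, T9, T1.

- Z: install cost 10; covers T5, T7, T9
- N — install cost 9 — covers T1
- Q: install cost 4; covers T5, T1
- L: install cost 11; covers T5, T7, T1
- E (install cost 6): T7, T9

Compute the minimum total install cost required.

Choose Q and E: together they cover T5, T7, T9, T1 — every target.
Total install cost: 4 + 6 = 10.
No cover costs less than 10.

10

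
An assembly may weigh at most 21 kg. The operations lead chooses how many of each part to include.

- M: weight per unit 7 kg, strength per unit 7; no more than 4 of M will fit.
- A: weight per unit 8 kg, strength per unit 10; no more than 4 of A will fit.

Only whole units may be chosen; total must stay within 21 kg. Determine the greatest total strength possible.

21

This is a bounded integer knapsack.
Take 3×M: weight 21 ≤ 21, strength 3·7 = 21.
No other integer combination yields more.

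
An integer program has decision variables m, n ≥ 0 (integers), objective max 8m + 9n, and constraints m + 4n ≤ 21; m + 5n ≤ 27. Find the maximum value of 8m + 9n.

168

(m,n)=(21,0): 1·21+4·0=21≤21, 1·21+5·0=21≤27, objective 168.
(m,n)=(20,0): 1·20+4·0=20≤21, 1·20+5·0=20≤27, objective 160.
Maximum is 168 at (m,n)=(21,0).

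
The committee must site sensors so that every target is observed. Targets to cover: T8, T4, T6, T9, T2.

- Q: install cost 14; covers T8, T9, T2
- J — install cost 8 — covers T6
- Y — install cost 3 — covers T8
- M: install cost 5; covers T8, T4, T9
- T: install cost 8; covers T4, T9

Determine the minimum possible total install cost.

27

Choose Q, J, and M: together they cover T8, T4, T6, T9, T2 — every target.
Total install cost: 14 + 8 + 5 = 27.
No cover costs less than 27.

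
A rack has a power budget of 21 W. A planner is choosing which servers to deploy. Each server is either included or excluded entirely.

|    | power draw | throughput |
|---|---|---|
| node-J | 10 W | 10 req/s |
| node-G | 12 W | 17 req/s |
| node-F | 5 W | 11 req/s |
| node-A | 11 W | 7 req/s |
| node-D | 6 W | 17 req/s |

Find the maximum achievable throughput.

Treat it as a binary knapsack problem.
Allowing fractional choices, the relaxed optimum would be about 42.2, but servers are indivisible.
node-J + node-F + node-D: power draw 10 + 5 + 6 = 21 ≤ 21, throughput 10 + 11 + 17 = 38.
node-G + node-D: power draw 12 + 6 = 18 ≤ 21, throughput 17 + 17 = 34.
Best is node-J, node-F, and node-D with total throughput 38.

38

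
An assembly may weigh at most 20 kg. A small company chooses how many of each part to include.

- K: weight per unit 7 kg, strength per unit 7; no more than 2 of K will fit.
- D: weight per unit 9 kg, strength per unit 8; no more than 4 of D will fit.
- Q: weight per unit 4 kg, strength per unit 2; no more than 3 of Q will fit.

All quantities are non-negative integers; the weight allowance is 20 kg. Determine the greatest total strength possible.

2×D: weight 18 ≤ 20, strength 2·8 = 16.
1×K, 1×D, and 1×Q: weight 20 ≤ 20, strength 1·7 + 1·8 + 1·2 = 17.
Best is 17.

17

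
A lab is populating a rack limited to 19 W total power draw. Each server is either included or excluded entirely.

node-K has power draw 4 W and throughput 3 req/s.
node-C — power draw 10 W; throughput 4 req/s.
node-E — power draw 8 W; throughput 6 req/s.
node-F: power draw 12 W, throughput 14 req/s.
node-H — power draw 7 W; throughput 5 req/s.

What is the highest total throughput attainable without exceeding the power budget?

19

Take node-F and node-H: power draw 12 + 7 = 19 ≤ 19, throughput 14 + 5 = 19.
No other feasible combination does better.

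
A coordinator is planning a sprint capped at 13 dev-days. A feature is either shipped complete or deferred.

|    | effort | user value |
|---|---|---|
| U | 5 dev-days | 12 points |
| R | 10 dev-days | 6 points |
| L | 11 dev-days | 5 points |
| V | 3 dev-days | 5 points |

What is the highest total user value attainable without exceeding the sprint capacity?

17

Take U and V: effort 5 + 3 = 8 ≤ 13, user value 12 + 5 = 17.
No other feasible combination does better.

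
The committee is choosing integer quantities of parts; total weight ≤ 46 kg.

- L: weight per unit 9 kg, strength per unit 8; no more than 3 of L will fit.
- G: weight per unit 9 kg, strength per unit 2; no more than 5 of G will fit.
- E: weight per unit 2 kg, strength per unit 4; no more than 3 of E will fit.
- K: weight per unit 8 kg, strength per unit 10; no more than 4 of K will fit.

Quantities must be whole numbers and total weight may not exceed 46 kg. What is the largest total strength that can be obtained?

Take 1×L, 2×E, and 4×K: weight 45 ≤ 46, strength 1·8 + 2·4 + 4·10 = 56.
No other integer combination yields more.

56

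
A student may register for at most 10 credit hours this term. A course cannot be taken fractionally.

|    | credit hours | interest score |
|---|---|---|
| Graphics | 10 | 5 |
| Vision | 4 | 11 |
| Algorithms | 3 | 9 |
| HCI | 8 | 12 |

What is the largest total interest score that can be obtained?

Allowing fractional choices, the relaxed optimum would be about 24.5, but courses are indivisible.
HCI: credit hours 8 ≤ 10, interest score 12.
Vision + Algorithms: credit hours 4 + 3 = 7 ≤ 10, interest score 11 + 9 = 20.
Vision: credit hours 4 ≤ 10, interest score 11.
Best is Vision and Algorithms with total interest score 20.

20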